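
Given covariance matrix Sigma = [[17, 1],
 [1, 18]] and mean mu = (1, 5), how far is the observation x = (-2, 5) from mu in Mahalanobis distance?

Step 1 — centre the observation: (x - mu) = (-3, 0).

Step 2 — invert Sigma. det(Sigma) = 17·18 - (1)² = 305.
  Sigma^{-1} = (1/det) · [[d, -b], [-b, a]] = [[0.059, -0.0033],
 [-0.0033, 0.0557]].

Step 3 — form the quadratic (x - mu)^T · Sigma^{-1} · (x - mu):
  Sigma^{-1} · (x - mu) = (-0.177, 0.0098).
  (x - mu)^T · [Sigma^{-1} · (x - mu)] = (-3)·(-0.177) + (0)·(0.0098) = 0.5311.

Step 4 — take square root: d = √(0.5311) ≈ 0.7288.

d(x, mu) = √(0.5311) ≈ 0.7288


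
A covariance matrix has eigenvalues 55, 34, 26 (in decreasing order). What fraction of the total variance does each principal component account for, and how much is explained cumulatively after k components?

Step 1 — total variance = trace(Sigma) = Σ λ_i = 55 + 34 + 26 = 115.

Step 2 — fraction explained by component i = λ_i / Σ λ:
  PC1: 55/115 = 0.4783
  PC2: 34/115 = 0.2957
  PC3: 26/115 = 0.2261

Step 3 — cumulative fraction after k components = (λ_1 + ... + λ_k) / Σ λ:
  k = 1: 55/115 = 0.4783
  k = 2: (55 + 34)/115 = 89/115 = 0.7739
  k = 3: (55 + 34 + 26)/115 = 115/115 = 1

Summary (fraction, with percent):

explained: PC1 0.4783 (47.83%), PC2 0.2957 (29.57%), PC3 0.2261 (22.61%);  cumulative: 0.4783, 0.7739, 1


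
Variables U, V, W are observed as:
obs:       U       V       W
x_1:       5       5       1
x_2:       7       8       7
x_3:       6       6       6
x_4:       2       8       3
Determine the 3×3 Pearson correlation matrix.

Step 1 — column means:
  mean(U) = (5 + 7 + 6 + 2) / 4 = 20/4 = 5
  mean(V) = (5 + 8 + 6 + 8) / 4 = 27/4 = 6.75
  mean(W) = (1 + 7 + 6 + 3) / 4 = 17/4 = 4.25

Step 2 — sample variances and covariances s[i,j] = (1/(n-1)) · Σ_k (x_{k,i} - mean_i) · (x_{k,j} - mean_j), with n-1 = 3:
  s[U,U] = ((0)·(0) + (2)·(2) + (1)·(1) + (-3)·(-3)) / 3 = 14/3 = 4.6667
  s[U,V] = ((0)·(-1.75) + (2)·(1.25) + (1)·(-0.75) + (-3)·(1.25)) / 3 = -2/3 = -0.6667
  s[U,W] = ((0)·(-3.25) + (2)·(2.75) + (1)·(1.75) + (-3)·(-1.25)) / 3 = 11/3 = 3.6667
  s[V,V] = ((-1.75)·(-1.75) + (1.25)·(1.25) + (-0.75)·(-0.75) + (1.25)·(1.25)) / 3 = 6.75/3 = 2.25
  s[V,W] = ((-1.75)·(-3.25) + (1.25)·(2.75) + (-0.75)·(1.75) + (1.25)·(-1.25)) / 3 = 6.25/3 = 2.0833
  s[W,W] = ((-3.25)·(-3.25) + (2.75)·(2.75) + (1.75)·(1.75) + (-1.25)·(-1.25)) / 3 = 22.75/3 = 7.5833
  Sample standard deviations s_i = √(s[i,i]):
  s(U) = √(4.6667) = 2.1602
  s(V) = √(2.25) = 1.5
  s(W) = √(7.5833) = 2.7538

Step 3 — r_{ij} = s_{ij} / (s_i · s_j):
  r[U,U] = 1 (diagonal).
  r[U,V] = -0.6667 / (2.1602 · 1.5) = -0.6667 / 3.2404 = -0.2057
  r[U,W] = 3.6667 / (2.1602 · 2.7538) = 3.6667 / 5.9489 = 0.6164
  r[V,V] = 1 (diagonal).
  r[V,W] = 2.0833 / (1.5 · 2.7538) = 2.0833 / 4.1307 = 0.5044
  r[W,W] = 1 (diagonal).

R is symmetric with unit diagonal. Assembling:

R = [[1, -0.2057, 0.6164],
 [-0.2057, 1, 0.5044],
 [0.6164, 0.5044, 1]]


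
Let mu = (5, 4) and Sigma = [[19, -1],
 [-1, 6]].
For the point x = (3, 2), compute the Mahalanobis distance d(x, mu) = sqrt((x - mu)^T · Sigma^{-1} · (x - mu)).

Step 1 — centre the observation: (x - mu) = (-2, -2).

Step 2 — invert Sigma. det(Sigma) = 19·6 - (-1)² = 113.
  Sigma^{-1} = (1/det) · [[d, -b], [-b, a]] = [[0.0531, 0.0088],
 [0.0088, 0.1681]].

Step 3 — form the quadratic (x - mu)^T · Sigma^{-1} · (x - mu):
  Sigma^{-1} · (x - mu) = (-0.1239, -0.354).
  (x - mu)^T · [Sigma^{-1} · (x - mu)] = (-2)·(-0.1239) + (-2)·(-0.354) = 0.9558.

Step 4 — take square root: d = √(0.9558) ≈ 0.9776.

d(x, mu) = √(0.9558) ≈ 0.9776


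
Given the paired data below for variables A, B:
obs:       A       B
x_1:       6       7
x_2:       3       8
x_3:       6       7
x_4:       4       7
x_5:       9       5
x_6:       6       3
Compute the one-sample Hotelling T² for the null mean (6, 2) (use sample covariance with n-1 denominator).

Step 1 — sample mean vector:
  mean(A) = (6 + 3 + 6 + 4 + 9 + 6) / 6 = 34/6 = 5.6667
  mean(B) = (7 + 8 + 7 + 7 + 5 + 3) / 6 = 37/6 = 6.1667
  x̄ = (5.6667, 6.1667),  deviation x̄ - mu_0 = (5.6667, 6.1667) - (6, 2) = (-0.3333, 4.1667).

Step 2 — sample covariance matrix, S[i,j] = (1/(n-1)) · Σ_k (x_{k,i} - mean_i) · (x_{k,j} - mean_j), divisor n-1 = 5:
  S[A,A] = ((0.3333)·(0.3333) + (-2.6667)·(-2.6667) + (0.3333)·(0.3333) + (-1.6667)·(-1.6667) + (3.3333)·(3.3333) + (0.3333)·(0.3333)) / 5 = 21.3333/5 = 4.2667
  S[A,B] = ((0.3333)·(0.8333) + (-2.6667)·(1.8333) + (0.3333)·(0.8333) + (-1.6667)·(0.8333) + (3.3333)·(-1.1667) + (0.3333)·(-3.1667)) / 5 = -10.6667/5 = -2.1333
  S[B,B] = ((0.8333)·(0.8333) + (1.8333)·(1.8333) + (0.8333)·(0.8333) + (0.8333)·(0.8333) + (-1.1667)·(-1.1667) + (-3.1667)·(-3.1667)) / 5 = 16.8333/5 = 3.3667
  S = [[4.2667, -2.1333],
 [-2.1333, 3.3667]].

Step 3 — invert S. det(S) = 4.2667·3.3667 - (-2.1333)² = 9.8133.
  S^{-1} = (1/det) · [[d, -b], [-b, a]] = [[0.3431, 0.2174],
 [0.2174, 0.4348]].

Step 4 — quadratic form (x̄ - mu_0)^T · S^{-1} · (x̄ - mu_0):
  S^{-1} · (x̄ - mu_0) = (0.7914, 1.7391),
  (x̄ - mu_0)^T · [...] = (-0.3333)·(0.7914) + (4.1667)·(1.7391) = 6.9826.

Step 5 — scale by n: T² = 6 · 6.9826 = 41.8954.

T² ≈ 41.8954


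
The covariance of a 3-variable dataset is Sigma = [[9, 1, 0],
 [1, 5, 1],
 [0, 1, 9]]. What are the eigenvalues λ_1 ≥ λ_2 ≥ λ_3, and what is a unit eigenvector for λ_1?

Step 1 — characteristic polynomial p(λ) = det(λI - Sigma) = λ³ - tr·λ² + c_1·λ - det, where tr = trace, c_1 = sum of the principal 2×2 minors, det = det(Sigma):
  tr = 9 + 5 + 9 = 23,
  c_1 = (9·5 - (1)²) + (9·9 - (0)²) + (5·9 - (1)²) = 44 + 81 + 44 = 169,
  det = 9·(5·9 - (1)²) - (1)·((1)·9 - (1)·(0)) + (0)·((1)·(1) - 5·(0)) = 9·(44) - (1)·(9) + (0)·(1) = 387.
  So p(λ) = λ³ - 23λ² + 169λ - 387.
Step 2 — look for an integer root (rational root theorem: any rational root is an integer divisor of 387). Testing λ = 9:
  p(9) = 729 - 1863 + 1521 - 387 = 0  ✓
  Dividing out (λ - 9): p(λ) = (λ - 9)(λ² - 14λ + 43).
Step 3 — remaining eigenvalues from the quadratic λ² - 14λ + 43 = 0:
  Δ = 14² - 4·43 = 196 - 172 = 24,  λ = (14 ± √24)/2 = (14 ± 4.899)/2 ≈ 9.4495 or 4.5505.
  Sorted: λ_1 = 9.4495,  λ_2 = 9,  λ_3 = 4.5505  (check: sum = 23 = tr ✓).

Step 4 — unit eigenvector for λ_1 ≈ 9.4495: v spans the null space of (Sigma - λ_1 I), whose rows are
  r_1 = (-0.4495, 1, 0),  r_2 = (1, -4.4495, 1),  r_3 = (0, 1, -0.4495).
  v is orthogonal to every row, so take v ∝ r_1 × r_2 = ((1)·(1) - (0)·(-4.4495), (0)·(1) - (-0.4495)·(1), (-0.4495)·(-4.4495) - (1)·(1)) ≈ (1, 0.4495, 1).
  Let u = (1, 0.4495, 1).
  ||u|| = √((1)² + (0.4495)² + (1)²) = √(2.202) ≈ 1.4839,  v_1 = u/||u|| ≈ (0.6739, 0.3029, 0.6739) (||v_1|| = 1).

λ_1 = 9.4495,  λ_2 = 9,  λ_3 = 4.5505;  v_1 ≈ (0.6739, 0.3029, 0.6739)


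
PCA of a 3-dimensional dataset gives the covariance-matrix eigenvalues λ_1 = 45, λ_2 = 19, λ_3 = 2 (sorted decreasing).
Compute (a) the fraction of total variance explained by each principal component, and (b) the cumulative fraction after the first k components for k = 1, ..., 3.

Step 1 — total variance = trace(Sigma) = Σ λ_i = 45 + 19 + 2 = 66.

Step 2 — fraction explained by component i = λ_i / Σ λ:
  PC1: 45/66 = 0.6818
  PC2: 19/66 = 0.2879
  PC3: 2/66 = 0.0303

Step 3 — cumulative fraction after k components = (λ_1 + ... + λ_k) / Σ λ:
  k = 1: 45/66 = 0.6818
  k = 2: (45 + 19)/66 = 64/66 = 0.9697
  k = 3: (45 + 19 + 2)/66 = 66/66 = 1

Summary (fraction, with percent):

explained: PC1 0.6818 (68.18%), PC2 0.2879 (28.79%), PC3 0.0303 (3.03%);  cumulative: 0.6818, 0.9697, 1


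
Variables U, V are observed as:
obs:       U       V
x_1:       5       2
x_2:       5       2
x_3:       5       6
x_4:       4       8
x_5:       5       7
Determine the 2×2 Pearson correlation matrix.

Step 1 — column means:
  mean(U) = (5 + 5 + 5 + 4 + 5) / 5 = 24/5 = 4.8
  mean(V) = (2 + 2 + 6 + 8 + 7) / 5 = 25/5 = 5

Step 2 — sample variances and covariances s[i,j] = (1/(n-1)) · Σ_k (x_{k,i} - mean_i) · (x_{k,j} - mean_j), with n-1 = 4:
  s[U,U] = ((0.2)·(0.2) + (0.2)·(0.2) + (0.2)·(0.2) + (-0.8)·(-0.8) + (0.2)·(0.2)) / 4 = 0.8/4 = 0.2
  s[U,V] = ((0.2)·(-3) + (0.2)·(-3) + (0.2)·(1) + (-0.8)·(3) + (0.2)·(2)) / 4 = -3/4 = -0.75
  s[V,V] = ((-3)·(-3) + (-3)·(-3) + (1)·(1) + (3)·(3) + (2)·(2)) / 4 = 32/4 = 8
  Sample standard deviations s_i = √(s[i,i]):
  s(U) = √(0.2) = 0.4472
  s(V) = √(8) = 2.8284

Step 3 — r_{ij} = s_{ij} / (s_i · s_j):
  r[U,U] = 1 (diagonal).
  r[U,V] = -0.75 / (0.4472 · 2.8284) = -0.75 / 1.2649 = -0.5929
  r[V,V] = 1 (diagonal).

R is symmetric with unit diagonal. Assembling:

R = [[1, -0.5929],
 [-0.5929, 1]]


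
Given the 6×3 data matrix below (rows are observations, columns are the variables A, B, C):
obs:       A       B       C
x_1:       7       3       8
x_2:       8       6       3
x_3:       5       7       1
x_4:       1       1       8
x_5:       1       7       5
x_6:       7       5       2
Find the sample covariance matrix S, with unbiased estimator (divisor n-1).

Step 1 — column means:
  mean(A) = (7 + 8 + 5 + 1 + 1 + 7) / 6 = 29/6 = 4.8333
  mean(B) = (3 + 6 + 7 + 1 + 7 + 5) / 6 = 29/6 = 4.8333
  mean(C) = (8 + 3 + 1 + 8 + 5 + 2) / 6 = 27/6 = 4.5

Step 2 — sample covariance S[i,j] = (1/(n-1)) · Σ_k (x_{k,i} - mean_i) · (x_{k,j} - mean_j), with n-1 = 5.
  S[A,A] = ((2.1667)·(2.1667) + (3.1667)·(3.1667) + (0.1667)·(0.1667) + (-3.8333)·(-3.8333) + (-3.8333)·(-3.8333) + (2.1667)·(2.1667)) / 5 = 48.8333/5 = 9.7667
  S[A,B] = ((2.1667)·(-1.8333) + (3.1667)·(1.1667) + (0.1667)·(2.1667) + (-3.8333)·(-3.8333) + (-3.8333)·(2.1667) + (2.1667)·(0.1667)) / 5 = 6.8333/5 = 1.3667
  S[A,C] = ((2.1667)·(3.5) + (3.1667)·(-1.5) + (0.1667)·(-3.5) + (-3.8333)·(3.5) + (-3.8333)·(0.5) + (2.1667)·(-2.5)) / 5 = -18.5/5 = -3.7
  S[B,B] = ((-1.8333)·(-1.8333) + (1.1667)·(1.1667) + (2.1667)·(2.1667) + (-3.8333)·(-3.8333) + (2.1667)·(2.1667) + (0.1667)·(0.1667)) / 5 = 28.8333/5 = 5.7667
  S[B,C] = ((-1.8333)·(3.5) + (1.1667)·(-1.5) + (2.1667)·(-3.5) + (-3.8333)·(3.5) + (2.1667)·(0.5) + (0.1667)·(-2.5)) / 5 = -28.5/5 = -5.7
  S[C,C] = ((3.5)·(3.5) + (-1.5)·(-1.5) + (-3.5)·(-3.5) + (3.5)·(3.5) + (0.5)·(0.5) + (-2.5)·(-2.5)) / 5 = 45.5/5 = 9.1

S is symmetric (S[j,i] = S[i,j]). Assembling:

S = [[9.7667, 1.3667, -3.7],
 [1.3667, 5.7667, -5.7],
 [-3.7, -5.7, 9.1]]


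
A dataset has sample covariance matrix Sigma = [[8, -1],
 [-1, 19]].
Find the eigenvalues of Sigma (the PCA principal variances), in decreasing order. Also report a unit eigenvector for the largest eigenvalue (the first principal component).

Step 1 — characteristic polynomial of 2×2 Sigma:
  det(Sigma - λI) = λ² - trace · λ + det = 0.
  trace = 8 + 19 = 27, det = 8·19 - (-1)² = 151.
Step 2 — discriminant:
  Δ = trace² - 4·det = 729 - 604 = 125.
Step 3 — eigenvalues:
  λ = (trace ± √Δ)/2 = (27 ± 11.1803)/2,
  λ_1 = 19.0902,  λ_2 = 7.9098.

Step 4 — unit eigenvector for λ_1: solve (Sigma - λ_1 I)v = 0. First row:
  (8 - 19.0902)·v_x + (-1)·v_y = 0, i.e. (-11.0902)·v_x + (-1)·v_y = 0,
  so v ∝ (b, λ_1 - a) = (-1, 11.0902); multiply by -1 so the first entry is positive: u = (1, -11.0902).
  ||u|| = √((1)² + (-11.0902)²) = √(123.9919) ≈ 11.1352,
  v_1 = u/||u|| ≈ (0.0898, -0.996) (||v_1|| = 1).

λ_1 = 19.0902,  λ_2 = 7.9098;  v_1 ≈ (0.0898, -0.996)


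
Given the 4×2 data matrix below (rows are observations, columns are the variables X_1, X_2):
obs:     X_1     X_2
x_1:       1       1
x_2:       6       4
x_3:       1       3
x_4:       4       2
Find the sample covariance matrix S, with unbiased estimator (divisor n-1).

Step 1 — column means:
  mean(X_1) = (1 + 6 + 1 + 4) / 4 = 12/4 = 3
  mean(X_2) = (1 + 4 + 3 + 2) / 4 = 10/4 = 2.5

Step 2 — sample covariance S[i,j] = (1/(n-1)) · Σ_k (x_{k,i} - mean_i) · (x_{k,j} - mean_j), with n-1 = 3.
  S[X_1,X_1] = ((-2)·(-2) + (3)·(3) + (-2)·(-2) + (1)·(1)) / 3 = 18/3 = 6
  S[X_1,X_2] = ((-2)·(-1.5) + (3)·(1.5) + (-2)·(0.5) + (1)·(-0.5)) / 3 = 6/3 = 2
  S[X_2,X_2] = ((-1.5)·(-1.5) + (1.5)·(1.5) + (0.5)·(0.5) + (-0.5)·(-0.5)) / 3 = 5/3 = 1.6667

S is symmetric (S[j,i] = S[i,j]). Assembling:

S = [[6, 2],
 [2, 1.6667]]


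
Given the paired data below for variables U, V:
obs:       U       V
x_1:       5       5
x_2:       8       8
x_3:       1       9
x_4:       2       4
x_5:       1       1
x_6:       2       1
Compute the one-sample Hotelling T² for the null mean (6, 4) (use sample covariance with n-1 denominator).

Step 1 — sample mean vector:
  mean(U) = (5 + 8 + 1 + 2 + 1 + 2) / 6 = 19/6 = 3.1667
  mean(V) = (5 + 8 + 9 + 4 + 1 + 1) / 6 = 28/6 = 4.6667
  x̄ = (3.1667, 4.6667),  deviation x̄ - mu_0 = (3.1667, 4.6667) - (6, 4) = (-2.8333, 0.6667).

Step 2 — sample covariance matrix, S[i,j] = (1/(n-1)) · Σ_k (x_{k,i} - mean_i) · (x_{k,j} - mean_j), divisor n-1 = 5:
  S[U,U] = ((1.8333)·(1.8333) + (4.8333)·(4.8333) + (-2.1667)·(-2.1667) + (-1.1667)·(-1.1667) + (-2.1667)·(-2.1667) + (-1.1667)·(-1.1667)) / 5 = 38.8333/5 = 7.7667
  S[U,V] = ((1.8333)·(0.3333) + (4.8333)·(3.3333) + (-2.1667)·(4.3333) + (-1.1667)·(-0.6667) + (-2.1667)·(-3.6667) + (-1.1667)·(-3.6667)) / 5 = 20.3333/5 = 4.0667
  S[V,V] = ((0.3333)·(0.3333) + (3.3333)·(3.3333) + (4.3333)·(4.3333) + (-0.6667)·(-0.6667) + (-3.6667)·(-3.6667) + (-3.6667)·(-3.6667)) / 5 = 57.3333/5 = 11.4667
  S = [[7.7667, 4.0667],
 [4.0667, 11.4667]].

Step 3 — invert S. det(S) = 7.7667·11.4667 - (4.0667)² = 72.52.
  S^{-1} = (1/det) · [[d, -b], [-b, a]] = [[0.1581, -0.0561],
 [-0.0561, 0.1071]].

Step 4 — quadratic form (x̄ - mu_0)^T · S^{-1} · (x̄ - mu_0):
  S^{-1} · (x̄ - mu_0) = (-0.4854, 0.2303),
  (x̄ - mu_0)^T · [...] = (-2.8333)·(-0.4854) + (0.6667)·(0.2303) = 1.5288.

Step 5 — scale by n: T² = 6 · 1.5288 = 9.1726.

T² ≈ 9.1726


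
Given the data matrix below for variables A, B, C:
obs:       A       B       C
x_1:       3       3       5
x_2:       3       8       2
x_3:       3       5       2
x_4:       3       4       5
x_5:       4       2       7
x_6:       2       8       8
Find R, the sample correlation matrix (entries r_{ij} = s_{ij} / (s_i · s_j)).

Step 1 — column means:
  mean(A) = (3 + 3 + 3 + 3 + 4 + 2) / 6 = 18/6 = 3
  mean(B) = (3 + 8 + 5 + 4 + 2 + 8) / 6 = 30/6 = 5
  mean(C) = (5 + 2 + 2 + 5 + 7 + 8) / 6 = 29/6 = 4.8333

Step 2 — sample variances and covariances s[i,j] = (1/(n-1)) · Σ_k (x_{k,i} - mean_i) · (x_{k,j} - mean_j), with n-1 = 5:
  s[A,A] = ((0)·(0) + (0)·(0) + (0)·(0) + (0)·(0) + (1)·(1) + (-1)·(-1)) / 5 = 2/5 = 0.4
  s[A,B] = ((0)·(-2) + (0)·(3) + (0)·(0) + (0)·(-1) + (1)·(-3) + (-1)·(3)) / 5 = -6/5 = -1.2
  s[A,C] = ((0)·(0.1667) + (0)·(-2.8333) + (0)·(-2.8333) + (0)·(0.1667) + (1)·(2.1667) + (-1)·(3.1667)) / 5 = -1/5 = -0.2
  s[B,B] = ((-2)·(-2) + (3)·(3) + (0)·(0) + (-1)·(-1) + (-3)·(-3) + (3)·(3)) / 5 = 32/5 = 6.4
  s[B,C] = ((-2)·(0.1667) + (3)·(-2.8333) + (0)·(-2.8333) + (-1)·(0.1667) + (-3)·(2.1667) + (3)·(3.1667)) / 5 = -6/5 = -1.2
  s[C,C] = ((0.1667)·(0.1667) + (-2.8333)·(-2.8333) + (-2.8333)·(-2.8333) + (0.1667)·(0.1667) + (2.1667)·(2.1667) + (3.1667)·(3.1667)) / 5 = 30.8333/5 = 6.1667
  Sample standard deviations s_i = √(s[i,i]):
  s(A) = √(0.4) = 0.6325
  s(B) = √(6.4) = 2.5298
  s(C) = √(6.1667) = 2.4833

Step 3 — r_{ij} = s_{ij} / (s_i · s_j):
  r[A,A] = 1 (diagonal).
  r[A,B] = -1.2 / (0.6325 · 2.5298) = -1.2 / 1.6 = -0.75
  r[A,C] = -0.2 / (0.6325 · 2.4833) = -0.2 / 1.5706 = -0.1273
  r[B,B] = 1 (diagonal).
  r[B,C] = -1.2 / (2.5298 · 2.4833) = -1.2 / 6.2823 = -0.191
  r[C,C] = 1 (diagonal).

R is symmetric with unit diagonal. Assembling:

R = [[1, -0.75, -0.1273],
 [-0.75, 1, -0.191],
 [-0.1273, -0.191, 1]]


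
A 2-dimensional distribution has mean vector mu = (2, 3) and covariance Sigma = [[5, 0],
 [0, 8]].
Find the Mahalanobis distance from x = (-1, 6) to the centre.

Step 1 — centre the observation: (x - mu) = (-3, 3).

Step 2 — invert Sigma. det(Sigma) = 5·8 - (0)² = 40.
  Sigma^{-1} = (1/det) · [[d, -b], [-b, a]] = [[0.2, 0],
 [0, 0.125]].

Step 3 — form the quadratic (x - mu)^T · Sigma^{-1} · (x - mu):
  Sigma^{-1} · (x - mu) = (-0.6, 0.375).
  (x - mu)^T · [Sigma^{-1} · (x - mu)] = (-3)·(-0.6) + (3)·(0.375) = 2.925.

Step 4 — take square root: d = √(2.925) ≈ 1.7103.

d(x, mu) = √(2.925) ≈ 1.7103


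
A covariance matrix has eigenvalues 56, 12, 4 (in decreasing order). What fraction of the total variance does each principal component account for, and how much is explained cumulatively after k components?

Step 1 — total variance = trace(Sigma) = Σ λ_i = 56 + 12 + 4 = 72.

Step 2 — fraction explained by component i = λ_i / Σ λ:
  PC1: 56/72 = 0.7778
  PC2: 12/72 = 0.1667
  PC3: 4/72 = 0.0556

Step 3 — cumulative fraction after k components = (λ_1 + ... + λ_k) / Σ λ:
  k = 1: 56/72 = 0.7778
  k = 2: (56 + 12)/72 = 68/72 = 0.9444
  k = 3: (56 + 12 + 4)/72 = 72/72 = 1

Summary (fraction, with percent):

explained: PC1 0.7778 (77.78%), PC2 0.1667 (16.67%), PC3 0.0556 (5.56%);  cumulative: 0.7778, 0.9444, 1


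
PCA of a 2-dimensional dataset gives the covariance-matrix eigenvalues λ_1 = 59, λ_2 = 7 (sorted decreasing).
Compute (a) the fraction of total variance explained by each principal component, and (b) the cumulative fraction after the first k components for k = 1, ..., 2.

Step 1 — total variance = trace(Sigma) = Σ λ_i = 59 + 7 = 66.

Step 2 — fraction explained by component i = λ_i / Σ λ:
  PC1: 59/66 = 0.8939
  PC2: 7/66 = 0.1061

Step 3 — cumulative fraction after k components = (λ_1 + ... + λ_k) / Σ λ:
  k = 1: 59/66 = 0.8939
  k = 2: (59 + 7)/66 = 66/66 = 1

Summary (fraction, with percent):

explained: PC1 0.8939 (89.39%), PC2 0.1061 (10.61%);  cumulative: 0.8939, 1


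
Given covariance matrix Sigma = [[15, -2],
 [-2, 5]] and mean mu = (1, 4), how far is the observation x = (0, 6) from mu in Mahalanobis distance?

Step 1 — centre the observation: (x - mu) = (-1, 2).

Step 2 — invert Sigma. det(Sigma) = 15·5 - (-2)² = 71.
  Sigma^{-1} = (1/det) · [[d, -b], [-b, a]] = [[0.0704, 0.0282],
 [0.0282, 0.2113]].

Step 3 — form the quadratic (x - mu)^T · Sigma^{-1} · (x - mu):
  Sigma^{-1} · (x - mu) = (-0.0141, 0.3944).
  (x - mu)^T · [Sigma^{-1} · (x - mu)] = (-1)·(-0.0141) + (2)·(0.3944) = 0.8028.

Step 4 — take square root: d = √(0.8028) ≈ 0.896.

d(x, mu) = √(0.8028) ≈ 0.896


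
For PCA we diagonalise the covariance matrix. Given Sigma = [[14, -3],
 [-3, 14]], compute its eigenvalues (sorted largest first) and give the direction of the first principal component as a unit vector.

Step 1 — characteristic polynomial of 2×2 Sigma:
  det(Sigma - λI) = λ² - trace · λ + det = 0.
  trace = 14 + 14 = 28, det = 14·14 - (-3)² = 187.
Step 2 — discriminant:
  Δ = trace² - 4·det = 784 - 748 = 36.
Step 3 — eigenvalues:
  λ = (trace ± √Δ)/2 = (28 ± 6)/2,
  λ_1 = 17,  λ_2 = 11.

Step 4 — unit eigenvector for λ_1: solve (Sigma - λ_1 I)v = 0. First row:
  (14 - 17)·v_x + (-3)·v_y = 0, i.e. (-3)·v_x + (-3)·v_y = 0,
  so v ∝ (b, λ_1 - a) = (-3, 3); multiply by -1 so the first entry is positive: u = (3, -3).
  ||u|| = √((3)² + (-3)²) = √(18) ≈ 4.2426,
  v_1 = u/||u|| ≈ (0.7071, -0.7071) (||v_1|| = 1).

λ_1 = 17,  λ_2 = 11;  v_1 ≈ (0.7071, -0.7071)


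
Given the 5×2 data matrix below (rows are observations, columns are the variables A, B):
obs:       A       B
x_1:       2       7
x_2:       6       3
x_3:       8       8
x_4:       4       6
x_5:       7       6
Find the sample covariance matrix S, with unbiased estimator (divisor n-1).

Step 1 — column means:
  mean(A) = (2 + 6 + 8 + 4 + 7) / 5 = 27/5 = 5.4
  mean(B) = (7 + 3 + 8 + 6 + 6) / 5 = 30/5 = 6

Step 2 — sample covariance S[i,j] = (1/(n-1)) · Σ_k (x_{k,i} - mean_i) · (x_{k,j} - mean_j), with n-1 = 4.
  S[A,A] = ((-3.4)·(-3.4) + (0.6)·(0.6) + (2.6)·(2.6) + (-1.4)·(-1.4) + (1.6)·(1.6)) / 4 = 23.2/4 = 5.8
  S[A,B] = ((-3.4)·(1) + (0.6)·(-3) + (2.6)·(2) + (-1.4)·(0) + (1.6)·(0)) / 4 = 0/4 = 0
  S[B,B] = ((1)·(1) + (-3)·(-3) + (2)·(2) + (0)·(0) + (0)·(0)) / 4 = 14/4 = 3.5

S is symmetric (S[j,i] = S[i,j]). Assembling:

S = [[5.8, 0],
 [0, 3.5]]


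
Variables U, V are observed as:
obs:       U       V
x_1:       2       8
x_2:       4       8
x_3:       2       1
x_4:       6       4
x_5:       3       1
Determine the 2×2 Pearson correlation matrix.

Step 1 — column means:
  mean(U) = (2 + 4 + 2 + 6 + 3) / 5 = 17/5 = 3.4
  mean(V) = (8 + 8 + 1 + 4 + 1) / 5 = 22/5 = 4.4

Step 2 — sample variances and covariances s[i,j] = (1/(n-1)) · Σ_k (x_{k,i} - mean_i) · (x_{k,j} - mean_j), with n-1 = 4:
  s[U,U] = ((-1.4)·(-1.4) + (0.6)·(0.6) + (-1.4)·(-1.4) + (2.6)·(2.6) + (-0.4)·(-0.4)) / 4 = 11.2/4 = 2.8
  s[U,V] = ((-1.4)·(3.6) + (0.6)·(3.6) + (-1.4)·(-3.4) + (2.6)·(-0.4) + (-0.4)·(-3.4)) / 4 = 2.2/4 = 0.55
  s[V,V] = ((3.6)·(3.6) + (3.6)·(3.6) + (-3.4)·(-3.4) + (-0.4)·(-0.4) + (-3.4)·(-3.4)) / 4 = 49.2/4 = 12.3
  Sample standard deviations s_i = √(s[i,i]):
  s(U) = √(2.8) = 1.6733
  s(V) = √(12.3) = 3.5071

Step 3 — r_{ij} = s_{ij} / (s_i · s_j):
  r[U,U] = 1 (diagonal).
  r[U,V] = 0.55 / (1.6733 · 3.5071) = 0.55 / 5.8686 = 0.0937
  r[V,V] = 1 (diagonal).

R is symmetric with unit diagonal. Assembling:

R = [[1, 0.0937],
 [0.0937, 1]]


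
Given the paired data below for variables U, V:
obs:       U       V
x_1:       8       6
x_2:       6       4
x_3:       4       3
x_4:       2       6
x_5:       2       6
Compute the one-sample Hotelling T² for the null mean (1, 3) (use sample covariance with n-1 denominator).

Step 1 — sample mean vector:
  mean(U) = (8 + 6 + 4 + 2 + 2) / 5 = 22/5 = 4.4
  mean(V) = (6 + 4 + 3 + 6 + 6) / 5 = 25/5 = 5
  x̄ = (4.4, 5),  deviation x̄ - mu_0 = (4.4, 5) - (1, 3) = (3.4, 2).

Step 2 — sample covariance matrix, S[i,j] = (1/(n-1)) · Σ_k (x_{k,i} - mean_i) · (x_{k,j} - mean_j), divisor n-1 = 4:
  S[U,U] = ((3.6)·(3.6) + (1.6)·(1.6) + (-0.4)·(-0.4) + (-2.4)·(-2.4) + (-2.4)·(-2.4)) / 4 = 27.2/4 = 6.8
  S[U,V] = ((3.6)·(1) + (1.6)·(-1) + (-0.4)·(-2) + (-2.4)·(1) + (-2.4)·(1)) / 4 = -2/4 = -0.5
  S[V,V] = ((1)·(1) + (-1)·(-1) + (-2)·(-2) + (1)·(1) + (1)·(1)) / 4 = 8/4 = 2
  S = [[6.8, -0.5],
 [-0.5, 2]].

Step 3 — invert S. det(S) = 6.8·2 - (-0.5)² = 13.35.
  S^{-1} = (1/det) · [[d, -b], [-b, a]] = [[0.1498, 0.0375],
 [0.0375, 0.5094]].

Step 4 — quadratic form (x̄ - mu_0)^T · S^{-1} · (x̄ - mu_0):
  S^{-1} · (x̄ - mu_0) = (0.5843, 1.1461),
  (x̄ - mu_0)^T · [...] = (3.4)·(0.5843) + (2)·(1.1461) = 4.2787.

Step 5 — scale by n: T² = 5 · 4.2787 = 21.3933.

T² ≈ 21.3933


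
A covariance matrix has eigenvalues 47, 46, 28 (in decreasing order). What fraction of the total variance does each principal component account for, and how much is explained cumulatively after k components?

Step 1 — total variance = trace(Sigma) = Σ λ_i = 47 + 46 + 28 = 121.

Step 2 — fraction explained by component i = λ_i / Σ λ:
  PC1: 47/121 = 0.3884
  PC2: 46/121 = 0.3802
  PC3: 28/121 = 0.2314

Step 3 — cumulative fraction after k components = (λ_1 + ... + λ_k) / Σ λ:
  k = 1: 47/121 = 0.3884
  k = 2: (47 + 46)/121 = 93/121 = 0.7686
  k = 3: (47 + 46 + 28)/121 = 121/121 = 1

Summary (fraction, with percent):

explained: PC1 0.3884 (38.84%), PC2 0.3802 (38.02%), PC3 0.2314 (23.14%);  cumulative: 0.3884, 0.7686, 1


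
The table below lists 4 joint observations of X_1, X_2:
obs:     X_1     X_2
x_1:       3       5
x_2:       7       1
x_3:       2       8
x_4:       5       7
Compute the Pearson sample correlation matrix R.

Step 1 — column means:
  mean(X_1) = (3 + 7 + 2 + 5) / 4 = 17/4 = 4.25
  mean(X_2) = (5 + 1 + 8 + 7) / 4 = 21/4 = 5.25

Step 2 — sample variances and covariances s[i,j] = (1/(n-1)) · Σ_k (x_{k,i} - mean_i) · (x_{k,j} - mean_j), with n-1 = 3:
  s[X_1,X_1] = ((-1.25)·(-1.25) + (2.75)·(2.75) + (-2.25)·(-2.25) + (0.75)·(0.75)) / 3 = 14.75/3 = 4.9167
  s[X_1,X_2] = ((-1.25)·(-0.25) + (2.75)·(-4.25) + (-2.25)·(2.75) + (0.75)·(1.75)) / 3 = -16.25/3 = -5.4167
  s[X_2,X_2] = ((-0.25)·(-0.25) + (-4.25)·(-4.25) + (2.75)·(2.75) + (1.75)·(1.75)) / 3 = 28.75/3 = 9.5833
  Sample standard deviations s_i = √(s[i,i]):
  s(X_1) = √(4.9167) = 2.2174
  s(X_2) = √(9.5833) = 3.0957

Step 3 — r_{ij} = s_{ij} / (s_i · s_j):
  r[X_1,X_1] = 1 (diagonal).
  r[X_1,X_2] = -5.4167 / (2.2174 · 3.0957) = -5.4167 / 6.8643 = -0.7891
  r[X_2,X_2] = 1 (diagonal).

R is symmetric with unit diagonal. Assembling:

R = [[1, -0.7891],
 [-0.7891, 1]]


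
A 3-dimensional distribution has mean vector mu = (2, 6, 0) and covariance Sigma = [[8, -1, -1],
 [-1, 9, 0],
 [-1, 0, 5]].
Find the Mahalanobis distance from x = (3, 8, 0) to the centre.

Step 1 — centre the observation: (x - mu) = (1, 2, 0).

Step 2 — invert Sigma (cofactor / det for 3×3, or solve directly):
  Sigma^{-1} = [[0.1301, 0.0145, 0.026],
 [0.0145, 0.1127, 0.0029],
 [0.026, 0.0029, 0.2052]].

Step 3 — form the quadratic (x - mu)^T · Sigma^{-1} · (x - mu):
  Sigma^{-1} · (x - mu) = (0.159, 0.2399, 0.0318).
  (x - mu)^T · [Sigma^{-1} · (x - mu)] = (1)·(0.159) + (2)·(0.2399) + (0)·(0.0318) = 0.6387.

Step 4 — take square root: d = √(0.6387) ≈ 0.7992.

d(x, mu) = √(0.6387) ≈ 0.7992


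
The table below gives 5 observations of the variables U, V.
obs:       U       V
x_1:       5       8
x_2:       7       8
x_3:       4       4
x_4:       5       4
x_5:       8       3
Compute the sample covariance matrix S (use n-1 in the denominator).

Step 1 — column means:
  mean(U) = (5 + 7 + 4 + 5 + 8) / 5 = 29/5 = 5.8
  mean(V) = (8 + 8 + 4 + 4 + 3) / 5 = 27/5 = 5.4

Step 2 — sample covariance S[i,j] = (1/(n-1)) · Σ_k (x_{k,i} - mean_i) · (x_{k,j} - mean_j), with n-1 = 4.
  S[U,U] = ((-0.8)·(-0.8) + (1.2)·(1.2) + (-1.8)·(-1.8) + (-0.8)·(-0.8) + (2.2)·(2.2)) / 4 = 10.8/4 = 2.7
  S[U,V] = ((-0.8)·(2.6) + (1.2)·(2.6) + (-1.8)·(-1.4) + (-0.8)·(-1.4) + (2.2)·(-2.4)) / 4 = -0.6/4 = -0.15
  S[V,V] = ((2.6)·(2.6) + (2.6)·(2.6) + (-1.4)·(-1.4) + (-1.4)·(-1.4) + (-2.4)·(-2.4)) / 4 = 23.2/4 = 5.8

S is symmetric (S[j,i] = S[i,j]). Assembling:

S = [[2.7, -0.15],
 [-0.15, 5.8]]


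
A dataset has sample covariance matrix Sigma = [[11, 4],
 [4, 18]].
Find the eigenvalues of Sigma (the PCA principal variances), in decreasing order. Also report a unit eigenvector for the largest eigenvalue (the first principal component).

Step 1 — characteristic polynomial of 2×2 Sigma:
  det(Sigma - λI) = λ² - trace · λ + det = 0.
  trace = 11 + 18 = 29, det = 11·18 - (4)² = 182.
Step 2 — discriminant:
  Δ = trace² - 4·det = 841 - 728 = 113.
Step 3 — eigenvalues:
  λ = (trace ± √Δ)/2 = (29 ± 10.6301)/2,
  λ_1 = 19.8151,  λ_2 = 9.1849.

Step 4 — unit eigenvector for λ_1: solve (Sigma - λ_1 I)v = 0. First row:
  (11 - 19.8151)·v_x + (4)·v_y = 0, i.e. (-8.8151)·v_x + (4)·v_y = 0,
  so v ∝ (b, λ_1 - a) = (4, 8.8151) = u.
  ||u|| = √((4)² + (8.8151)²) = √(93.7055) ≈ 9.6802,
  v_1 = u/||u|| ≈ (0.4132, 0.9106) (||v_1|| = 1).

λ_1 = 19.8151,  λ_2 = 9.1849;  v_1 ≈ (0.4132, 0.9106)


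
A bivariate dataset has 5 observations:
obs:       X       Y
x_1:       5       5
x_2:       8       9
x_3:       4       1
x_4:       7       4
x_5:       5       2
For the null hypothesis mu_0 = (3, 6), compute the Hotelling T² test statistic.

Step 1 — sample mean vector:
  mean(X) = (5 + 8 + 4 + 7 + 5) / 5 = 29/5 = 5.8
  mean(Y) = (5 + 9 + 1 + 4 + 2) / 5 = 21/5 = 4.2
  x̄ = (5.8, 4.2),  deviation x̄ - mu_0 = (5.8, 4.2) - (3, 6) = (2.8, -1.8).

Step 2 — sample covariance matrix, S[i,j] = (1/(n-1)) · Σ_k (x_{k,i} - mean_i) · (x_{k,j} - mean_j), divisor n-1 = 4:
  S[X,X] = ((-0.8)·(-0.8) + (2.2)·(2.2) + (-1.8)·(-1.8) + (1.2)·(1.2) + (-0.8)·(-0.8)) / 4 = 10.8/4 = 2.7
  S[X,Y] = ((-0.8)·(0.8) + (2.2)·(4.8) + (-1.8)·(-3.2) + (1.2)·(-0.2) + (-0.8)·(-2.2)) / 4 = 17.2/4 = 4.3
  S[Y,Y] = ((0.8)·(0.8) + (4.8)·(4.8) + (-3.2)·(-3.2) + (-0.2)·(-0.2) + (-2.2)·(-2.2)) / 4 = 38.8/4 = 9.7
  S = [[2.7, 4.3],
 [4.3, 9.7]].

Step 3 — invert S. det(S) = 2.7·9.7 - (4.3)² = 7.7.
  S^{-1} = (1/det) · [[d, -b], [-b, a]] = [[1.2597, -0.5584],
 [-0.5584, 0.3506]].

Step 4 — quadratic form (x̄ - mu_0)^T · S^{-1} · (x̄ - mu_0):
  S^{-1} · (x̄ - mu_0) = (4.5325, -2.1948),
  (x̄ - mu_0)^T · [...] = (2.8)·(4.5325) + (-1.8)·(-2.1948) = 16.6416.

Step 5 — scale by n: T² = 5 · 16.6416 = 83.2078.

T² ≈ 83.2078


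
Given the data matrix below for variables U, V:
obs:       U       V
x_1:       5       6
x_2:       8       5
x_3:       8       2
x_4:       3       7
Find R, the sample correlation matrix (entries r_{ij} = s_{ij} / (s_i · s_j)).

Step 1 — column means:
  mean(U) = (5 + 8 + 8 + 3) / 4 = 24/4 = 6
  mean(V) = (6 + 5 + 2 + 7) / 4 = 20/4 = 5

Step 2 — sample variances and covariances s[i,j] = (1/(n-1)) · Σ_k (x_{k,i} - mean_i) · (x_{k,j} - mean_j), with n-1 = 3:
  s[U,U] = ((-1)·(-1) + (2)·(2) + (2)·(2) + (-3)·(-3)) / 3 = 18/3 = 6
  s[U,V] = ((-1)·(1) + (2)·(0) + (2)·(-3) + (-3)·(2)) / 3 = -13/3 = -4.3333
  s[V,V] = ((1)·(1) + (0)·(0) + (-3)·(-3) + (2)·(2)) / 3 = 14/3 = 4.6667
  Sample standard deviations s_i = √(s[i,i]):
  s(U) = √(6) = 2.4495
  s(V) = √(4.6667) = 2.1602

Step 3 — r_{ij} = s_{ij} / (s_i · s_j):
  r[U,U] = 1 (diagonal).
  r[U,V] = -4.3333 / (2.4495 · 2.1602) = -4.3333 / 5.2915 = -0.8189
  r[V,V] = 1 (diagonal).

R is symmetric with unit diagonal. Assembling:

R = [[1, -0.8189],
 [-0.8189, 1]]


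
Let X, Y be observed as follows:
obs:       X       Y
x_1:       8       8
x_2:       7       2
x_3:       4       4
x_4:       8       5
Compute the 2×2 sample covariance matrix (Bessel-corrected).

Step 1 — column means:
  mean(X) = (8 + 7 + 4 + 8) / 4 = 27/4 = 6.75
  mean(Y) = (8 + 2 + 4 + 5) / 4 = 19/4 = 4.75

Step 2 — sample covariance S[i,j] = (1/(n-1)) · Σ_k (x_{k,i} - mean_i) · (x_{k,j} - mean_j), with n-1 = 3.
  S[X,X] = ((1.25)·(1.25) + (0.25)·(0.25) + (-2.75)·(-2.75) + (1.25)·(1.25)) / 3 = 10.75/3 = 3.5833
  S[X,Y] = ((1.25)·(3.25) + (0.25)·(-2.75) + (-2.75)·(-0.75) + (1.25)·(0.25)) / 3 = 5.75/3 = 1.9167
  S[Y,Y] = ((3.25)·(3.25) + (-2.75)·(-2.75) + (-0.75)·(-0.75) + (0.25)·(0.25)) / 3 = 18.75/3 = 6.25

S is symmetric (S[j,i] = S[i,j]). Assembling:

S = [[3.5833, 1.9167],
 [1.9167, 6.25]]


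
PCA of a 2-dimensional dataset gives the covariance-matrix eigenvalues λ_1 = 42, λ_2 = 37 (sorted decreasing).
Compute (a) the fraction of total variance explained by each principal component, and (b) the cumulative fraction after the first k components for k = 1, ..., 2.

Step 1 — total variance = trace(Sigma) = Σ λ_i = 42 + 37 = 79.

Step 2 — fraction explained by component i = λ_i / Σ λ:
  PC1: 42/79 = 0.5316
  PC2: 37/79 = 0.4684

Step 3 — cumulative fraction after k components = (λ_1 + ... + λ_k) / Σ λ:
  k = 1: 42/79 = 0.5316
  k = 2: (42 + 37)/79 = 79/79 = 1

Summary (fraction, with percent):

explained: PC1 0.5316 (53.16%), PC2 0.4684 (46.84%);  cumulative: 0.5316, 1


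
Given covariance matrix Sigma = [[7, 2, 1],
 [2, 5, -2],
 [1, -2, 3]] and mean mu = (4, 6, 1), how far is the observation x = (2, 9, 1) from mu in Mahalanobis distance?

Step 1 — centre the observation: (x - mu) = (-2, 3, 0).

Step 2 — invert Sigma (cofactor / det for 3×3, or solve directly):
  Sigma^{-1} = [[0.2115, -0.1538, -0.1731],
 [-0.1538, 0.3846, 0.3077],
 [-0.1731, 0.3077, 0.5962]].

Step 3 — form the quadratic (x - mu)^T · Sigma^{-1} · (x - mu):
  Sigma^{-1} · (x - mu) = (-0.8846, 1.4615, 1.2692).
  (x - mu)^T · [Sigma^{-1} · (x - mu)] = (-2)·(-0.8846) + (3)·(1.4615) + (0)·(1.2692) = 6.1538.

Step 4 — take square root: d = √(6.1538) ≈ 2.4807.

d(x, mu) = √(6.1538) ≈ 2.4807


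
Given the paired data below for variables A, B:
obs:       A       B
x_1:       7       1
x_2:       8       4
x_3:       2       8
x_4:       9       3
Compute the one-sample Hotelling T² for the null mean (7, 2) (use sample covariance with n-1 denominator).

Step 1 — sample mean vector:
  mean(A) = (7 + 8 + 2 + 9) / 4 = 26/4 = 6.5
  mean(B) = (1 + 4 + 8 + 3) / 4 = 16/4 = 4
  x̄ = (6.5, 4),  deviation x̄ - mu_0 = (6.5, 4) - (7, 2) = (-0.5, 2).

Step 2 — sample covariance matrix, S[i,j] = (1/(n-1)) · Σ_k (x_{k,i} - mean_i) · (x_{k,j} - mean_j), divisor n-1 = 3:
  S[A,A] = ((0.5)·(0.5) + (1.5)·(1.5) + (-4.5)·(-4.5) + (2.5)·(2.5)) / 3 = 29/3 = 9.6667
  S[A,B] = ((0.5)·(-3) + (1.5)·(0) + (-4.5)·(4) + (2.5)·(-1)) / 3 = -22/3 = -7.3333
  S[B,B] = ((-3)·(-3) + (0)·(0) + (4)·(4) + (-1)·(-1)) / 3 = 26/3 = 8.6667
  S = [[9.6667, -7.3333],
 [-7.3333, 8.6667]].

Step 3 — invert S. det(S) = 9.6667·8.6667 - (-7.3333)² = 30.
  S^{-1} = (1/det) · [[d, -b], [-b, a]] = [[0.2889, 0.2444],
 [0.2444, 0.3222]].

Step 4 — quadratic form (x̄ - mu_0)^T · S^{-1} · (x̄ - mu_0):
  S^{-1} · (x̄ - mu_0) = (0.3444, 0.5222),
  (x̄ - mu_0)^T · [...] = (-0.5)·(0.3444) + (2)·(0.5222) = 0.8722.

Step 5 — scale by n: T² = 4 · 0.8722 = 3.4889.

T² ≈ 3.4889


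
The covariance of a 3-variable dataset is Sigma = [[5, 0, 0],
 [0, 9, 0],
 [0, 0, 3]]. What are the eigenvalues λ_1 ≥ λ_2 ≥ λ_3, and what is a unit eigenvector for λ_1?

Step 1 — characteristic polynomial p(λ) = det(λI - Sigma) = λ³ - tr·λ² + c_1·λ - det, where tr = trace, c_1 = sum of the principal 2×2 minors, det = det(Sigma):
  tr = 5 + 9 + 3 = 17,
  c_1 = (5·9 - (0)²) + (5·3 - (0)²) + (9·3 - (0)²) = 45 + 15 + 27 = 87,
  det = 5·(9·3 - (0)²) - (0)·((0)·3 - (0)·(0)) + (0)·((0)·(0) - 9·(0)) = 5·(27) - (0)·(0) + (0)·(0) = 135.
  So p(λ) = λ³ - 17λ² + 87λ - 135.
Step 2 — look for an integer root (rational root theorem: any rational root is an integer divisor of 135). Testing λ = 3:
  p(3) = 27 - 153 + 261 - 135 = 0  ✓
  Dividing out (λ - 3): p(λ) = (λ - 3)(λ² - 14λ + 45).
Step 3 — remaining eigenvalues from the quadratic λ² - 14λ + 45 = 0:
  Δ = 14² - 4·45 = 196 - 180 = 16,  λ = (14 ± √16)/2 = (14 ± 4)/2 = 9 or 5.
  Sorted: λ_1 = 9,  λ_2 = 5,  λ_3 = 3  (check: sum = 17 = tr ✓).

Step 4 — unit eigenvector for λ_1 = 9: v spans the null space of (Sigma - λ_1 I), whose rows are
  r_1 = (-4, 0, 0),  r_2 = (0, 0, 0),  r_3 = (0, 0, -6).
  v is orthogonal to every row, so take v ∝ r_1 × r_3 = ((0)·(-6) - (0)·(0), (0)·(0) - (-4)·(-6), (-4)·(0) - (0)·(0)) = (0, -24, 0).
  Rescale (divide by 24; multiply by -1 so the first nonzero entry is positive): u = (0, 1, 0).
  ||u|| = √((0)² + (1)² + (0)²) = √(1) = 1,  v_1 = u/||u|| ≈ (0, 1, 0) (||v_1|| = 1).

λ_1 = 9,  λ_2 = 5,  λ_3 = 3;  v_1 ≈ (0, 1, 0)


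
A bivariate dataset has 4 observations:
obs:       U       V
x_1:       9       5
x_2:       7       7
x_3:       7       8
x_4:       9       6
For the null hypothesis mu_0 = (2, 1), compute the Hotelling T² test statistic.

Step 1 — sample mean vector:
  mean(U) = (9 + 7 + 7 + 9) / 4 = 32/4 = 8
  mean(V) = (5 + 7 + 8 + 6) / 4 = 26/4 = 6.5
  x̄ = (8, 6.5),  deviation x̄ - mu_0 = (8, 6.5) - (2, 1) = (6, 5.5).

Step 2 — sample covariance matrix, S[i,j] = (1/(n-1)) · Σ_k (x_{k,i} - mean_i) · (x_{k,j} - mean_j), divisor n-1 = 3:
  S[U,U] = ((1)·(1) + (-1)·(-1) + (-1)·(-1) + (1)·(1)) / 3 = 4/3 = 1.3333
  S[U,V] = ((1)·(-1.5) + (-1)·(0.5) + (-1)·(1.5) + (1)·(-0.5)) / 3 = -4/3 = -1.3333
  S[V,V] = ((-1.5)·(-1.5) + (0.5)·(0.5) + (1.5)·(1.5) + (-0.5)·(-0.5)) / 3 = 5/3 = 1.6667
  S = [[1.3333, -1.3333],
 [-1.3333, 1.6667]].

Step 3 — invert S. det(S) = 1.3333·1.6667 - (-1.3333)² = 0.4444.
  S^{-1} = (1/det) · [[d, -b], [-b, a]] = [[3.75, 3],
 [3, 3]].

Step 4 — quadratic form (x̄ - mu_0)^T · S^{-1} · (x̄ - mu_0):
  S^{-1} · (x̄ - mu_0) = (39, 34.5),
  (x̄ - mu_0)^T · [...] = (6)·(39) + (5.5)·(34.5) = 423.75.

Step 5 — scale by n: T² = 4 · 423.75 = 1695.

T² ≈ 1695


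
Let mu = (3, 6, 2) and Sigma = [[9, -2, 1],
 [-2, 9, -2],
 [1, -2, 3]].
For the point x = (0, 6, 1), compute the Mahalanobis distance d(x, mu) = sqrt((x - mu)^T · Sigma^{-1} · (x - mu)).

Step 1 — centre the observation: (x - mu) = (-3, 0, -1).

Step 2 — invert Sigma (cofactor / det for 3×3, or solve directly):
  Sigma^{-1} = [[0.1186, 0.0206, -0.0258],
 [0.0206, 0.134, 0.0825],
 [-0.0258, 0.0825, 0.3969]].

Step 3 — form the quadratic (x - mu)^T · Sigma^{-1} · (x - mu):
  Sigma^{-1} · (x - mu) = (-0.3299, -0.1443, -0.3196).
  (x - mu)^T · [Sigma^{-1} · (x - mu)] = (-3)·(-0.3299) + (0)·(-0.1443) + (-1)·(-0.3196) = 1.3093.

Step 4 — take square root: d = √(1.3093) ≈ 1.1442.

d(x, mu) = √(1.3093) ≈ 1.1442


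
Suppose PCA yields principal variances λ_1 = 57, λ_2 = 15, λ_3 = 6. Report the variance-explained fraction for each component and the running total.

Step 1 — total variance = trace(Sigma) = Σ λ_i = 57 + 15 + 6 = 78.

Step 2 — fraction explained by component i = λ_i / Σ λ:
  PC1: 57/78 = 0.7308
  PC2: 15/78 = 0.1923
  PC3: 6/78 = 0.0769

Step 3 — cumulative fraction after k components = (λ_1 + ... + λ_k) / Σ λ:
  k = 1: 57/78 = 0.7308
  k = 2: (57 + 15)/78 = 72/78 = 0.9231
  k = 3: (57 + 15 + 6)/78 = 78/78 = 1

Summary (fraction, with percent):

explained: PC1 0.7308 (73.08%), PC2 0.1923 (19.23%), PC3 0.0769 (7.69%);  cumulative: 0.7308, 0.9231, 1


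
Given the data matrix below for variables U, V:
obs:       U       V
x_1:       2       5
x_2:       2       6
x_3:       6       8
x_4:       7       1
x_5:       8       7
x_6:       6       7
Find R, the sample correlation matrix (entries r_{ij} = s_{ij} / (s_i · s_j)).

Step 1 — column means:
  mean(U) = (2 + 2 + 6 + 7 + 8 + 6) / 6 = 31/6 = 5.1667
  mean(V) = (5 + 6 + 8 + 1 + 7 + 7) / 6 = 34/6 = 5.6667

Step 2 — sample variances and covariances s[i,j] = (1/(n-1)) · Σ_k (x_{k,i} - mean_i) · (x_{k,j} - mean_j), with n-1 = 5:
  s[U,U] = ((-3.1667)·(-3.1667) + (-3.1667)·(-3.1667) + (0.8333)·(0.8333) + (1.8333)·(1.8333) + (2.8333)·(2.8333) + (0.8333)·(0.8333)) / 5 = 32.8333/5 = 6.5667
  s[U,V] = ((-3.1667)·(-0.6667) + (-3.1667)·(0.3333) + (0.8333)·(2.3333) + (1.8333)·(-4.6667) + (2.8333)·(1.3333) + (0.8333)·(1.3333)) / 5 = -0.6667/5 = -0.1333
  s[V,V] = ((-0.6667)·(-0.6667) + (0.3333)·(0.3333) + (2.3333)·(2.3333) + (-4.6667)·(-4.6667) + (1.3333)·(1.3333) + (1.3333)·(1.3333)) / 5 = 31.3333/5 = 6.2667
  Sample standard deviations s_i = √(s[i,i]):
  s(U) = √(6.5667) = 2.5626
  s(V) = √(6.2667) = 2.5033

Step 3 — r_{ij} = s_{ij} / (s_i · s_j):
  r[U,U] = 1 (diagonal).
  r[U,V] = -0.1333 / (2.5626 · 2.5033) = -0.1333 / 6.4149 = -0.0208
  r[V,V] = 1 (diagonal).

R is symmetric with unit diagonal. Assembling:

R = [[1, -0.0208],
 [-0.0208, 1]]


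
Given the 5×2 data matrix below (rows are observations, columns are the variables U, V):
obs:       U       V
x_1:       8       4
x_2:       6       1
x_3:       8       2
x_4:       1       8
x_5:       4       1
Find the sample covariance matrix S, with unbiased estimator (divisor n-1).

Step 1 — column means:
  mean(U) = (8 + 6 + 8 + 1 + 4) / 5 = 27/5 = 5.4
  mean(V) = (4 + 1 + 2 + 8 + 1) / 5 = 16/5 = 3.2

Step 2 — sample covariance S[i,j] = (1/(n-1)) · Σ_k (x_{k,i} - mean_i) · (x_{k,j} - mean_j), with n-1 = 4.
  S[U,U] = ((2.6)·(2.6) + (0.6)·(0.6) + (2.6)·(2.6) + (-4.4)·(-4.4) + (-1.4)·(-1.4)) / 4 = 35.2/4 = 8.8
  S[U,V] = ((2.6)·(0.8) + (0.6)·(-2.2) + (2.6)·(-1.2) + (-4.4)·(4.8) + (-1.4)·(-2.2)) / 4 = -20.4/4 = -5.1
  S[V,V] = ((0.8)·(0.8) + (-2.2)·(-2.2) + (-1.2)·(-1.2) + (4.8)·(4.8) + (-2.2)·(-2.2)) / 4 = 34.8/4 = 8.7

S is symmetric (S[j,i] = S[i,j]). Assembling:

S = [[8.8, -5.1],
 [-5.1, 8.7]]


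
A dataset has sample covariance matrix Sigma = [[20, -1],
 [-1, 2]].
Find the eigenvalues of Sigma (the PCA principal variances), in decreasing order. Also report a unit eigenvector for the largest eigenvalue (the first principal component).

Step 1 — characteristic polynomial of 2×2 Sigma:
  det(Sigma - λI) = λ² - trace · λ + det = 0.
  trace = 20 + 2 = 22, det = 20·2 - (-1)² = 39.
Step 2 — discriminant:
  Δ = trace² - 4·det = 484 - 156 = 328.
Step 3 — eigenvalues:
  λ = (trace ± √Δ)/2 = (22 ± 18.1108)/2,
  λ_1 = 20.0554,  λ_2 = 1.9446.

Step 4 — unit eigenvector for λ_1: solve (Sigma - λ_1 I)v = 0. First row:
  (20 - 20.0554)·v_x + (-1)·v_y = 0, i.e. (-0.0554)·v_x + (-1)·v_y = 0,
  so v ∝ (b, λ_1 - a) = (-1, 0.0554); multiply by -1 so the first entry is positive: u = (1, -0.0554).
  ||u|| = √((1)² + (-0.0554)²) = √(1.0031) ≈ 1.0015,
  v_1 = u/||u|| ≈ (0.9985, -0.0553) (||v_1|| = 1).

λ_1 = 20.0554,  λ_2 = 1.9446;  v_1 ≈ (0.9985, -0.0553)
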